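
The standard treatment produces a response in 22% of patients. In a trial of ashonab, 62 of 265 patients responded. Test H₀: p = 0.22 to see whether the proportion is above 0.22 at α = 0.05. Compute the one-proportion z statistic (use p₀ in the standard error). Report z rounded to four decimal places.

z = 0.5487

p̂ = 62/265 = 0.233962.
Standard error under H₀: √(0.22×0.78/265) = 0.025447.
z = (0.233962 − 0.22)/0.025447 = 0.013962/0.025447 = 0.5487.
p-value = P(Z > 0.549) ≈ 0.2916, so at α = 0.05 we fail to reject H₀.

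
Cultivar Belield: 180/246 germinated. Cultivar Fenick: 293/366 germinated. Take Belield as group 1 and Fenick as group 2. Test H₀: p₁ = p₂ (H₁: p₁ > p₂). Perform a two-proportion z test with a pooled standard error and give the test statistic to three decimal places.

p̂₁ = 180/246 = 0.73171, p̂₂ = 293/366 = 0.80055.
Pooled p̂ = (180+293)/(246+366) = 473/612 = 0.77288.
SE = √(p̂(1−p̂)(1/n₁+1/n₂)) = √(0.77288·0.22712·0.00679728) = √(0.00119319) = 0.03454.
z = (0.73171 − 0.80055)/0.03454 = -0.06884/0.03454 = -1.993.
p-value = P(Z > -1.993) ≈ 0.9769.

z = -1.993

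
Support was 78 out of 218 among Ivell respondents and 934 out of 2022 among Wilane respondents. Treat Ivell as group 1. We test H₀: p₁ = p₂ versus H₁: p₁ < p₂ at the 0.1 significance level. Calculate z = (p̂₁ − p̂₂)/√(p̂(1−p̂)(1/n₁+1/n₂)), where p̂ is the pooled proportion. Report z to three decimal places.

z = -2.935

p̂₁ = 78/218 ≈ 0.35780, p̂₂ = 934/2022 ≈ 0.46192.
Pooled p̂ = (78+934)/(218+2022) = 1012/2240 = 0.45179.
SE = √(0.247675 × 0.00508172) = 0.03548.
z = (0.35780 − 0.46192)/0.03548 = -0.10412/0.03548 = -2.935.
p-value = P(Z < -2.935) ≈ 0.0017, so at α = 0.1 we reject H₀.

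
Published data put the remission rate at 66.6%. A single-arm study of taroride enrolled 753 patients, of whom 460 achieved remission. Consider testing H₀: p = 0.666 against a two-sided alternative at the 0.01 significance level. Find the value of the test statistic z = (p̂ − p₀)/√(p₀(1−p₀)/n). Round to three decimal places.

z = -3.206

p̂ = 460/753 ≈ 0.61089.
Under H₀, SE = √(0.666·0.334/753) = √(0.00029541) = 0.01719.
z = (0.61089 − 0.666)/0.01719 = -0.05511/0.01719 = -3.206.
p-value = 2·P(Z > 3.206) ≈ 0.0013, so at α = 0.01 we reject H₀.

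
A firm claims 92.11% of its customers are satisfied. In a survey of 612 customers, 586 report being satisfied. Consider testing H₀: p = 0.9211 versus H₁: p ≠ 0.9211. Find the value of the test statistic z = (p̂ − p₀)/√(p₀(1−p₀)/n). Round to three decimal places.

z = 3.342

p̂ = 586/612 = 0.957516.
SE = √(p₀(1−p₀)/n) = √(0.072675/612) = 0.010897.
z = (0.957516 − 0.9211)/0.010897 = 0.036416/0.010897 = 3.342.
Two-sided p-value ≈ 2·Φ(−3.342) = 0.0008.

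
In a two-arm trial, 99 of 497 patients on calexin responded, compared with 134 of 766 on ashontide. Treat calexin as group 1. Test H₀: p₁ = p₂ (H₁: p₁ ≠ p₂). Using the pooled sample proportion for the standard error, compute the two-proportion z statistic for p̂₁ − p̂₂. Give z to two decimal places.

z = 1.09

p̂₁ = 99/497 ≈ 0.1992, p̂₂ = 134/766 ≈ 0.1749.
Pooled p̂ = (99+134)/(497+766) = 233/1263 = 0.1845.
SE = √(p̂(1−p̂)(1/n₁+1/n₂)) = √(0.1845·0.8155·0.00331756) = √(0.00049912) = 0.0223.
z = (0.1992 − 0.1749)/0.0223 = 0.0243/0.0223 = 1.09.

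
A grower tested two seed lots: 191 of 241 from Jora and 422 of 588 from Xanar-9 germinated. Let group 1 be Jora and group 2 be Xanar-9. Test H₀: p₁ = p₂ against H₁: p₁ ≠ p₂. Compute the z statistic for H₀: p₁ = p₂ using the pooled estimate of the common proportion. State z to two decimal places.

z = 2.23

p̂₁ = 191/241 ≈ 0.7925, p̂₂ = 422/588 ≈ 0.7177.
Pooled p̂ = (191+422)/(241+588) = 613/829 = 0.7394.
SE = √(0.192666 × 0.00585006) = 0.0336.
z = (0.7925 − 0.7177)/0.0336 = 0.0748/0.0336 = 2.23.
p-value = 2·P(Z > 2.229) ≈ 0.0258.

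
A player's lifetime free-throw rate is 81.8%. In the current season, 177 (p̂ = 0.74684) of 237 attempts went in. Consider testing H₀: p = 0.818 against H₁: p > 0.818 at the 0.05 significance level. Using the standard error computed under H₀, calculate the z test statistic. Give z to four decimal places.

z = -2.8394

p̂ = 177/237 ≈ 0.746835.
Under H₀, SE = √(0.818·0.182/237) = √(0.000628169) = 0.025063.
z = (0.746835 − 0.818)/0.025063 = -0.071165/0.025063 = -2.8394.
p-value = P(Z > -2.839) ≈ 0.9977, so at α = 0.05 we fail to reject H₀.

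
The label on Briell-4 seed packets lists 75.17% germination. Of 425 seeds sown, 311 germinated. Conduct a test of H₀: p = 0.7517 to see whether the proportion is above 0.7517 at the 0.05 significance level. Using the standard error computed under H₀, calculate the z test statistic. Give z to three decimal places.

p̂ = 311/425 ≈ 0.73176.
SE = √(p₀(1−p₀)/n) = √(0.18665/425) = 0.02096.
z = (0.73176 − 0.7517)/0.02096 = -0.01994/0.02096 = -0.951.
p-value = P(Z > -0.951) ≈ 0.8293; since p > α = 0.05, fail to reject H₀.

z = -0.951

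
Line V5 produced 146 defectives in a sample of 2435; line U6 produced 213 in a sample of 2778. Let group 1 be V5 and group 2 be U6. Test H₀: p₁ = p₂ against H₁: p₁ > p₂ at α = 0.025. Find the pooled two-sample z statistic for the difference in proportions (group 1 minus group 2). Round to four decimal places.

z = -2.3778

p̂₁ = 146/2435 ≈ 0.0599589, p̂₂ = 213/2778 ≈ 0.0766739.
Pooled p̂ = (146+213)/(2435+2778) = 359/5213 = 0.0688663.
SE = √(0.0641237 × 0.000770649) = 0.0070297.
z = (0.0599589 − 0.0766739)/0.0070297 = -0.0167150/0.0070297 = -2.3778.
p-value = P(Z > -2.378) ≈ 0.9913; since p > α = 0.025, fail to reject H₀.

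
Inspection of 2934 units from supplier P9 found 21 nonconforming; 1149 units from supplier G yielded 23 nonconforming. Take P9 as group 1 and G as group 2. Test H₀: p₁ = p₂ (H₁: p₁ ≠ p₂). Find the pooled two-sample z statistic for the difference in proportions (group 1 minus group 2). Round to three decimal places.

p̂₁ = 21/2934 ≈ 0.007157, p̂₂ = 23/1149 ≈ 0.020017.
Pooled p̂ = (21+23)/(2934+1149) = 44/4083 = 0.010776.
SE = √(p̂(1−p̂)(1/n₁+1/n₂)) = √(0.010776·0.989224·0.00121115) = √(1.29112e-05) = 0.003593.
z = (0.007157 − 0.020017)/0.003593 = -0.012860/0.003593 = -3.579.

z = -3.579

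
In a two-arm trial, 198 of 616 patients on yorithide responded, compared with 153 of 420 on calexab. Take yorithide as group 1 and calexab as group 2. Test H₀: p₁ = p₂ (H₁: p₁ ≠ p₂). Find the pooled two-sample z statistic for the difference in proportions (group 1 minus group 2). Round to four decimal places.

z = -1.4309

p̂₁ = 198/616 = 0.3214286, p̂₂ = 153/420 = 0.3642857.
Pooled p̂ = (198+153)/(616+420) = 351/1036 = 0.3388031.
SE = √(p̂(1−p̂)(1/n₁+1/n₂)) = √(0.3388031·0.6611969·0.00400433) = √(0.000897032) = 0.0299505.
z = (0.3214286 − 0.3642857)/0.0299505 = -0.0428571/0.0299505 = -1.4309.
p-value = 2·P(Z > 1.431) ≈ 0.1524.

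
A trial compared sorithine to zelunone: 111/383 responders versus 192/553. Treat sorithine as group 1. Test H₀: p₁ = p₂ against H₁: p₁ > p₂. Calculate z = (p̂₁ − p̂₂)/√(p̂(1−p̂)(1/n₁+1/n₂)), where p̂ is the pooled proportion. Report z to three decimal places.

p̂₁ = 111/383 = 0.28982, p̂₂ = 192/553 = 0.34720.
Pooled p̂ = (111+192)/(383+553) = 303/936 = 0.32372.
SE = √(p̂(1−p̂)(1/n₁+1/n₂)) = √(0.32372·0.67628·0.00441928) = √(0.00096749) = 0.03110.
z = (0.28982 − 0.34720)/0.03110 = -0.05738/0.03110 = -1.845.
p-value = P(Z > -1.845) ≈ 0.9675.

z = -1.845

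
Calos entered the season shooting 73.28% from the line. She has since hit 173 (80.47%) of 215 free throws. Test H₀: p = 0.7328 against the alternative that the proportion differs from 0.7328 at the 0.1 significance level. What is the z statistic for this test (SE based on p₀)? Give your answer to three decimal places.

p̂ = 173/215 ≈ 0.80465.
SE = √(p₀(1−p₀)/n) = √(0.1958/215) = 0.03018.
z = (0.80465 − 0.7328)/0.03018 = 0.07185/0.03018 = 2.381.
Two-sided p-value ≈ 2·Φ(−2.381) = 0.0173; since p < α = 0.1, reject H₀.

z = 2.381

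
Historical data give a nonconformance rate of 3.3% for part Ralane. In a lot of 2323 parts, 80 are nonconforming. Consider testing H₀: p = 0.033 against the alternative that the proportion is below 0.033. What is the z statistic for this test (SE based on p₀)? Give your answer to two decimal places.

p̂ = 80/2323 = 0.03444.
SE = √(p₀(1−p₀)/n) = √(0.031911/2323) = 0.00371.
z = (0.03444 − 0.033)/0.00371 = 0.00144/0.00371 = 0.39.

z = 0.39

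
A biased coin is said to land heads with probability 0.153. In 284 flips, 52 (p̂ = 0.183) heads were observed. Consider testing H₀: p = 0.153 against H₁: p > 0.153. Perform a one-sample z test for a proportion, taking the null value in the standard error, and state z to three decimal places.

p̂ = 52/284 = 0.18310.
Standard error under H₀: √(0.153×0.847/284) = 0.02136.
z = (0.18310 − 0.153)/0.02136 = 0.03010/0.02136 = 1.409.
p-value = P(Z > 1.409) ≈ 0.0794.

z = 1.409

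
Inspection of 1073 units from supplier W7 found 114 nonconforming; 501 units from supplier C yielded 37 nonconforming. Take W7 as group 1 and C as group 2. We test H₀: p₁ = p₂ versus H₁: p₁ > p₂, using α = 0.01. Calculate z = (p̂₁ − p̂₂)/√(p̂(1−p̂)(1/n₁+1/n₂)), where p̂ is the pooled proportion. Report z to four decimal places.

p̂₁ = 114/1073 = 0.1062442, p̂₂ = 37/501 = 0.0738523.
Pooled p̂ = (114+37)/(1073+501) = 151/1574 = 0.0959339.
SE = √(0.0867306 × 0.00292797) = 0.0159357.
z = (0.1062442 − 0.0738523)/0.0159357 = 0.0323919/0.0159357 = 2.0327.
p-value = P(Z > 2.033) ≈ 0.0210, so at α = 0.01 we fail to reject H₀.

z = 2.0327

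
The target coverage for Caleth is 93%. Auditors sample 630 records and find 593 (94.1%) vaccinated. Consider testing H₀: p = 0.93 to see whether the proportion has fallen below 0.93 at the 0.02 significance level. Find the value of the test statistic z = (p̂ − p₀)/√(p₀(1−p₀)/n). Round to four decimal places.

p̂ = 593/630 = 0.941270.
SE = √(p₀(1−p₀)/n) = √(0.0651/630) = 0.010165.
z = (0.941270 − 0.93)/0.010165 = 0.011270/0.010165 = 1.1087.
p-value = P(Z < 1.109) ≈ 0.8662; since p > α = 0.02, fail to reject H₀.

z = 1.1087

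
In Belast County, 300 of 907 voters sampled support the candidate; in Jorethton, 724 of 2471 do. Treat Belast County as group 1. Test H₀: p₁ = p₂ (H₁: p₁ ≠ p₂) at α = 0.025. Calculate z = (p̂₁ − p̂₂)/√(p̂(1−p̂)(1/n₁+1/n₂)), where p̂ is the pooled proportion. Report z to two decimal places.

z = 2.12

p̂₁ = 300/907 = 0.3308, p̂₂ = 724/2471 = 0.2930.
Pooled p̂ = (300+724)/(907+2471) = 1024/3378 = 0.3031.
SE = √(0.211245 × 0.00150723) = 0.0178.
z = (0.3308 − 0.2930)/0.0178 = 0.0378/0.0178 = 2.12.
p-value = 2·P(Z > 2.116) ≈ 0.0343. With α = 0.025, fail to reject H₀.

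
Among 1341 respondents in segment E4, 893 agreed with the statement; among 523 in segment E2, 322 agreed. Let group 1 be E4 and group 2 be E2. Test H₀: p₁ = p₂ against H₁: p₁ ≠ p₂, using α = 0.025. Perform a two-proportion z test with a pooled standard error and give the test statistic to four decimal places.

z = 2.0457

p̂₁ = 893/1341 = 0.665921, p̂₂ = 322/523 = 0.615679.
Pooled p̂ = (893+322)/(1341+523) = 1215/1864 = 0.651824.
SE = √(p̂(1−p̂)(1/n₁+1/n₂)) = √(0.651824·0.348176·0.00265776) = √(0.000603177) = 0.024560.
z = (0.665921 − 0.615679)/0.024560 = 0.050242/0.024560 = 2.0457.
p-value = 2·P(Z > 2.046) ≈ 0.0408, so at α = 0.025 we fail to reject H₀.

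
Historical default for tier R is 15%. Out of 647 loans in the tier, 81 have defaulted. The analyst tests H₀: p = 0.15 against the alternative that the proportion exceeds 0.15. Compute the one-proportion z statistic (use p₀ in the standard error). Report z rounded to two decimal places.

p̂ = 81/647 ≈ 0.1252.
Under H₀, SE = √(0.15·0.85/647) = √(0.000197063) = 0.0140.
z = (0.1252 − 0.15)/0.0140 = -0.0248/0.0140 = -1.77.
p-value = P(Z > -1.767) ≈ 0.9614.

z = -1.77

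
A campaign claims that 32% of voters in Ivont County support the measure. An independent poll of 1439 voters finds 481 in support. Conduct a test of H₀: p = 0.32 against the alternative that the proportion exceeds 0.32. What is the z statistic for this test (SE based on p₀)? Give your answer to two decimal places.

z = 1.16

p̂ = 481/1439 = 0.3343.
Standard error under H₀: √(0.32×0.68/1439) = 0.0123.
z = (0.3343 − 0.32)/0.0123 = 0.0143/0.0123 = 1.16.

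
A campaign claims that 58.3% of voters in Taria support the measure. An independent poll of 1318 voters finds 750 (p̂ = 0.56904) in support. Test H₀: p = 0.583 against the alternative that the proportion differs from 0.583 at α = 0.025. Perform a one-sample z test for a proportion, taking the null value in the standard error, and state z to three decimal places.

z = -1.028

p̂ = 750/1318 = 0.56904.
Under H₀, SE = √(0.583·0.417/1318) = √(0.000184454) = 0.01358.
z = (0.56904 − 0.583)/0.01358 = -0.01396/0.01358 = -1.028.
Two-sided p-value ≈ 2·Φ(−1.028) = 0.3041; since p > α = 0.025, fail to reject H₀.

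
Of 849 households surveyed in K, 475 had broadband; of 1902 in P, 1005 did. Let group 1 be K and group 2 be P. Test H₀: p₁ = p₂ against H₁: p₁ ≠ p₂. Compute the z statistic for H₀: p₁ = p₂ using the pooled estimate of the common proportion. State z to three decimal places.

z = 1.511

p̂₁ = 475/849 = 0.55948, p̂₂ = 1005/1902 = 0.52839.
Pooled p̂ = (475+1005)/(849+1902) = 1480/2751 = 0.53799.
SE = √(0.248557 × 0.00170362) = 0.02058.
z = (0.55948 − 0.52839)/0.02058 = 0.03109/0.02058 = 1.511.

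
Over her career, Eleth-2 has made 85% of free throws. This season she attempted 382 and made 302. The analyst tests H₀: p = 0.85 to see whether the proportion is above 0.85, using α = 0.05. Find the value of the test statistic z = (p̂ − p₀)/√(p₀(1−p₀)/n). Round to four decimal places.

p̂ = 302/382 ≈ 0.790576.
Under H₀, SE = √(0.85·0.15/382) = √(0.00033377) = 0.018269.
z = (0.790576 − 0.85)/0.018269 = -0.059424/0.018269 = -3.2527.
p-value = P(Z > -3.253) ≈ 0.9994. With α = 0.05, fail to reject H₀.

z = -3.2527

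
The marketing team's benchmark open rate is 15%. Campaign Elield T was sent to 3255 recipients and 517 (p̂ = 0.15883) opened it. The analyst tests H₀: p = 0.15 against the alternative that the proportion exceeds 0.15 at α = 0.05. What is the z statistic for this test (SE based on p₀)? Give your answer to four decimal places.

z = 1.4113

p̂ = 517/3255 ≈ 0.1588326.
SE = √(p₀(1−p₀)/n) = √(0.1275/3255) = 0.0062586.
z = (0.1588326 − 0.15)/0.0062586 = 0.0088326/0.0062586 = 1.4113.
p-value = P(Z > 1.411) ≈ 0.0791, so at α = 0.05 we fail to reject H₀.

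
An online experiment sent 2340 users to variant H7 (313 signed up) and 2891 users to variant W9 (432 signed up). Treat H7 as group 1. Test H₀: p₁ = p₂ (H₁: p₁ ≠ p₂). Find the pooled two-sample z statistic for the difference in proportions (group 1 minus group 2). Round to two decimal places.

p̂₁ = 313/2340 = 0.1338, p̂₂ = 432/2891 = 0.1494.
Pooled p̂ = (313+432)/(2340+2891) = 745/5231 = 0.1424.
SE = √(0.122137 × 0.000773251) = 0.0097.
z = (0.1338 − 0.1494)/0.0097 = -0.0156/0.0097 = -1.61.
Two-sided p-value ≈ 2·Φ(−1.612) = 0.1069.

z = -1.61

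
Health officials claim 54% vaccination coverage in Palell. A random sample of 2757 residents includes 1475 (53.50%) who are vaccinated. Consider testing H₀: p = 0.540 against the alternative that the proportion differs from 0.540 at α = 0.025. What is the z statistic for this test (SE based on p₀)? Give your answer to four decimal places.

z = -0.5266

p̂ = 1475/2757 = 0.5350018.
Standard error under H₀: √(0.54×0.46/2757) = 0.0094920.
z = (0.5350018 − 0.54)/0.0094920 = -0.0049982/0.0094920 = -0.5266.
p-value = 2·P(Z > 0.527) ≈ 0.5985. With α = 0.025, fail to reject H₀.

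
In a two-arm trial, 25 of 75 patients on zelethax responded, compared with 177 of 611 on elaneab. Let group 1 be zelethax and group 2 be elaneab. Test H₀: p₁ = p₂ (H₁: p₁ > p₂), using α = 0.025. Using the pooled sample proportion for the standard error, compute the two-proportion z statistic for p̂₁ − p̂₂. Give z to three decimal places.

z = 0.783

p̂₁ = 25/75 ≈ 0.333333, p̂₂ = 177/611 ≈ 0.289689.
Pooled p̂ = (25+177)/(75+611) = 202/686 = 0.294461.
SE = √(p̂(1−p̂)(1/n₁+1/n₂)) = √(0.294461·0.705539·0.01497) = √(0.00311007) = 0.055768.
z = (0.333333 − 0.289689)/0.055768 = 0.043644/0.055768 = 0.783.
p-value = P(Z > 0.783) ≈ 0.2169, so at α = 0.025 we fail to reject H₀.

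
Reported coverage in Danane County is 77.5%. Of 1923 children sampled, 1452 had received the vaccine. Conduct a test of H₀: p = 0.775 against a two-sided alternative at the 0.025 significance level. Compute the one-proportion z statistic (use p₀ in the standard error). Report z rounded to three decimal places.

p̂ = 1452/1923 = 0.75507.
Under H₀, SE = √(0.775·0.225/1923) = √(9.06786e-05) = 0.00952.
z = (0.75507 − 0.775)/0.00952 = -0.01993/0.00952 = -2.093.
p-value = 2·P(Z > 2.093) ≈ 0.0364, so at α = 0.025 we fail to reject H₀.

z = -2.093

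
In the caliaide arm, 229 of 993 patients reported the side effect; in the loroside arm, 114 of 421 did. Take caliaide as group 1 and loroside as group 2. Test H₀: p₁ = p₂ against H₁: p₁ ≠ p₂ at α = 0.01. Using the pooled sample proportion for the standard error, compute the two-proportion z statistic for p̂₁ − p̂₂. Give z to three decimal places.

z = -1.611

p̂₁ = 229/993 ≈ 0.23061, p̂₂ = 114/421 ≈ 0.27078.
Pooled p̂ = (229+114)/(993+421) = 343/1414 = 0.24257.
SE = √(0.183732 × 0.00338235) = 0.02493.
z = (0.23061 − 0.27078)/0.02493 = -0.04017/0.02493 = -1.611.
p-value = 2·P(Z > 1.611) ≈ 0.1071; since p > α = 0.01, fail to reject H₀.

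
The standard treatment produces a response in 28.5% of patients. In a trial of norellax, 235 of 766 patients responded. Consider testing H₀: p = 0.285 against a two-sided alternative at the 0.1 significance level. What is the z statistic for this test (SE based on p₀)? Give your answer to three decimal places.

z = 1.336

p̂ = 235/766 ≈ 0.30679.
Under H₀, SE = √(0.285·0.715/766) = √(0.000266025) = 0.01631.
z = (0.30679 − 0.285)/0.01631 = 0.02179/0.01631 = 1.336.
p-value = 2·P(Z > 1.336) ≈ 0.1816; since p > α = 0.1, fail to reject H₀.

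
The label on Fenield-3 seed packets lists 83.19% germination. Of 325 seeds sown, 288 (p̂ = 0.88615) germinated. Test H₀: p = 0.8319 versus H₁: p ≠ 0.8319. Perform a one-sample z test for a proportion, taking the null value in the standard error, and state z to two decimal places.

z = 2.62

p̂ = 288/325 = 0.8862.
Standard error under H₀: √(0.8319×0.1681/325) = 0.0207.
z = (0.8862 − 0.8319)/0.0207 = 0.0543/0.0207 = 2.62.
Two-sided p-value ≈ 2·Φ(−2.615) = 0.0089.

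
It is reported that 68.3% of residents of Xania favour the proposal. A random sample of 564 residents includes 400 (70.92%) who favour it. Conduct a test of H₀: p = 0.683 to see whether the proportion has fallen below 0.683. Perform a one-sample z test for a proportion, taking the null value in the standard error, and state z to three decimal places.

z = 1.338

p̂ = 400/564 = 0.70922.
SE = √(p₀(1−p₀)/n) = √(0.21651/564) = 0.01959.
z = (0.70922 − 0.683)/0.01959 = 0.02622/0.01959 = 1.338.
p-value = P(Z < 1.338) ≈ 0.9096.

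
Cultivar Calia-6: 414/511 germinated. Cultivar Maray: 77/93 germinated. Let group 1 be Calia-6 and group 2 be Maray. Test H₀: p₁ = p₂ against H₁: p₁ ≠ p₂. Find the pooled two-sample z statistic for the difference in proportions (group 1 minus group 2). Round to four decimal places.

z = -0.4044

p̂₁ = 414/511 ≈ 0.810176, p̂₂ = 77/93 ≈ 0.827957.
Pooled p̂ = (414+77)/(511+93) = 491/604 = 0.812914.
SE = √(0.152085 × 0.0127096) = 0.043965.
z = (0.810176 − 0.827957)/0.043965 = -0.017781/0.043965 = -0.4044.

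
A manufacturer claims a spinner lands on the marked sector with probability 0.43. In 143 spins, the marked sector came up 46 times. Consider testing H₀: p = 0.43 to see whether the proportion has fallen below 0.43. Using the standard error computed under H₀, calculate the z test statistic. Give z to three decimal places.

z = -2.616

p̂ = 46/143 ≈ 0.32168.
Under H₀, SE = √(0.43·0.57/143) = √(0.00171399) = 0.04140.
z = (0.32168 − 0.43)/0.04140 = -0.10832/0.04140 = -2.616.
p-value = P(Z < -2.616) ≈ 0.0044.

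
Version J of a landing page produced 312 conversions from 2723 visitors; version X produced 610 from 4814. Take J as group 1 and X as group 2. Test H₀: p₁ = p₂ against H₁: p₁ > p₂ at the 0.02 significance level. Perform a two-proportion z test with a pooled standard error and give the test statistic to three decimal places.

z = -1.544

p̂₁ = 312/2723 ≈ 0.114580, p̂₂ = 610/4814 ≈ 0.126714.
Pooled p̂ = (312+610)/(2723+4814) = 922/7537 = 0.122330.
SE = √(p̂(1−p̂)(1/n₁+1/n₂)) = √(0.122330·0.877670·0.000574969) = √(6.17317e-05) = 0.007857.
z = (0.114580 − 0.126714)/0.007857 = -0.012134/0.007857 = -1.544.
p-value = P(Z > -1.544) ≈ 0.9388. With α = 0.02, fail to reject H₀.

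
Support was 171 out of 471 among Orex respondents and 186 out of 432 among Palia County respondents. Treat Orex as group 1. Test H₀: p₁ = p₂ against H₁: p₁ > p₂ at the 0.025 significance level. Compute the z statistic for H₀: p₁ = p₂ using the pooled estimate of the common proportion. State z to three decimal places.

p̂₁ = 171/471 = 0.36306, p̂₂ = 186/432 = 0.43056.
Pooled p̂ = (171+186)/(471+432) = 357/903 = 0.39535.
SE = √(p̂(1−p̂)(1/n₁+1/n₂)) = √(0.39535·0.60465·0.00443796) = √(0.00106089) = 0.03257.
z = (0.36306 − 0.43056)/0.03257 = -0.06750/0.03257 = -2.072.
p-value = P(Z > -2.072) ≈ 0.9809, so at α = 0.025 we fail to reject H₀.

z = -2.072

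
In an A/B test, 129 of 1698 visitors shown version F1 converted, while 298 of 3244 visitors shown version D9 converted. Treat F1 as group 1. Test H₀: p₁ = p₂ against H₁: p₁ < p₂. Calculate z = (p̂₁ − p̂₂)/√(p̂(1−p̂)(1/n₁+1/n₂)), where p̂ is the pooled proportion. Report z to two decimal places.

p̂₁ = 129/1698 ≈ 0.0760, p̂₂ = 298/3244 ≈ 0.0919.
Pooled p̂ = (129+298)/(1698+3244) = 427/4942 = 0.0864.
SE = √(0.0789369 × 0.00089719) = 0.0084.
z = (0.0760 − 0.0919)/0.0084 = -0.0159/0.0084 = -1.89.
p-value = P(Z < -1.888) ≈ 0.0295.

z = -1.89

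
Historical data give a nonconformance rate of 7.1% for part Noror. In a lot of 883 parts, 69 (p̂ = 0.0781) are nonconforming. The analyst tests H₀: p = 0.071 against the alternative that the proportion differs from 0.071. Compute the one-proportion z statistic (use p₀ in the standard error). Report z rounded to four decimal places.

z = 0.8264

p̂ = 69/883 ≈ 0.078143.
Standard error under H₀: √(0.071×0.929/883) = 0.008643.
z = (0.078143 − 0.071)/0.008643 = 0.007143/0.008643 = 0.8264.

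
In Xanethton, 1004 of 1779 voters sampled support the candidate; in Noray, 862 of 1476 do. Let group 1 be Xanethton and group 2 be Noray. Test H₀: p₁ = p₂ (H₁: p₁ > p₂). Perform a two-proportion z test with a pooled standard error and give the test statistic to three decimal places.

p̂₁ = 1004/1779 ≈ 0.564362, p̂₂ = 862/1476 ≈ 0.584011.
Pooled p̂ = (1004+862)/(1779+1476) = 1866/3255 = 0.573272.
SE = √(0.244631 × 0.00123962) = 0.017414.
z = (0.564362 − 0.584011)/0.017414 = -0.019649/0.017414 = -1.128.
p-value = P(Z > -1.128) ≈ 0.8704.

z = -1.128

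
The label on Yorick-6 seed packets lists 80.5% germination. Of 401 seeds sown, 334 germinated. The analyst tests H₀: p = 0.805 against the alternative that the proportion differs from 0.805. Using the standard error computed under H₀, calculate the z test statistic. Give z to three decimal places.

z = 1.411

p̂ = 334/401 ≈ 0.83292.
Under H₀, SE = √(0.805·0.195/401) = √(0.000391459) = 0.01979.
z = (0.83292 − 0.805)/0.01979 = 0.02792/0.01979 = 1.411.
p-value = 2·P(Z > 1.411) ≈ 0.1582.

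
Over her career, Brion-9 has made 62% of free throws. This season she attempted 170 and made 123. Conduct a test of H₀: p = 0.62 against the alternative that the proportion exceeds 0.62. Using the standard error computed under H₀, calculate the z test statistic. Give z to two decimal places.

z = 2.78

p̂ = 123/170 = 0.7235.
Under H₀, SE = √(0.62·0.38/170) = √(0.00138588) = 0.0372.
z = (0.7235 − 0.62)/0.0372 = 0.1035/0.0372 = 2.78.
p-value = P(Z > 2.781) ≈ 0.0027.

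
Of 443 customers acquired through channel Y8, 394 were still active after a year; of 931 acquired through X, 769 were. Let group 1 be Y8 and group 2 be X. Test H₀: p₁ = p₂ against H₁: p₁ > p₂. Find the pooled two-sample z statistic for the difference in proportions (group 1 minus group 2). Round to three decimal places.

p̂₁ = 394/443 = 0.88939, p̂₂ = 769/931 = 0.82599.
Pooled p̂ = (394+769)/(443+931) = 1163/1374 = 0.84643.
SE = √(0.129984 × 0.00333145) = 0.02081.
z = (0.88939 − 0.82599)/0.02081 = 0.06340/0.02081 = 3.047.

z = 3.047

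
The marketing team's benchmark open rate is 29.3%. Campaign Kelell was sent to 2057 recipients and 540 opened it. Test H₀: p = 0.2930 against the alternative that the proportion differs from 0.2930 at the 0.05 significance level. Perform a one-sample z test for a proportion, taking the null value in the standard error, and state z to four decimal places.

z = -3.0375

p̂ = 540/2057 ≈ 0.2625182.
Under H₀, SE = √(0.293·0.707/2057) = √(0.000100705) = 0.0100352.
z = (0.2625182 − 0.293)/0.0100352 = -0.0304818/0.0100352 = -3.0375.
Two-sided p-value ≈ 2·Φ(−3.037) = 0.0024, so at α = 0.05 we reject H₀.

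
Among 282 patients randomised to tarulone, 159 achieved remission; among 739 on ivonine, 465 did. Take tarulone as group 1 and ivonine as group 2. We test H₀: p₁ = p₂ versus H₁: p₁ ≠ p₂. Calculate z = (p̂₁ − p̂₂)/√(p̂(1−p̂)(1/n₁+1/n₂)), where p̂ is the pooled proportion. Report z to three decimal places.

p̂₁ = 159/282 ≈ 0.56383, p̂₂ = 465/739 ≈ 0.62923.
Pooled p̂ = (159+465)/(282+739) = 624/1021 = 0.61117.
SE = √(p̂(1−p̂)(1/n₁+1/n₂)) = √(0.61117·0.38883·0.00489928) = √(0.00116428) = 0.03412.
z = (0.56383 − 0.62923)/0.03412 = -0.06540/0.03412 = -1.917.
Two-sided p-value ≈ 2·Φ(−1.917) = 0.0553.

z = -1.917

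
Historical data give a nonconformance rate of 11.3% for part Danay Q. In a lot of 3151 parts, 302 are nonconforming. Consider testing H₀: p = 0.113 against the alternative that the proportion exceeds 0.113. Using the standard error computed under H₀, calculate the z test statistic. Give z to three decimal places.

p̂ = 302/3151 ≈ 0.095843.
SE = √(p₀(1−p₀)/n) = √(0.10023/3151) = 0.005640.
z = (0.095843 − 0.113)/0.005640 = -0.017157/0.005640 = -3.042.

z = -3.042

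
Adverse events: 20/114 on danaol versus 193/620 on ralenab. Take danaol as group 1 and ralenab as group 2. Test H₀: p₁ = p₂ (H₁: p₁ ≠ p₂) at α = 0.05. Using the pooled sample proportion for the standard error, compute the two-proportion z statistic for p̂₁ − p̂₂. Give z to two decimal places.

z = -2.94

p̂₁ = 20/114 = 0.1754, p̂₂ = 193/620 = 0.3113.
Pooled p̂ = (20+193)/(114+620) = 213/734 = 0.2902.
SE = √(p̂(1−p̂)(1/n₁+1/n₂)) = √(0.2902·0.7098·0.0103848) = √(0.00213907) = 0.0463.
z = (0.1754 − 0.3113)/0.0463 = -0.1359/0.0463 = -2.94.
Two-sided p-value ≈ 2·Φ(−2.937) = 0.0033; since p < α = 0.05, reject H₀.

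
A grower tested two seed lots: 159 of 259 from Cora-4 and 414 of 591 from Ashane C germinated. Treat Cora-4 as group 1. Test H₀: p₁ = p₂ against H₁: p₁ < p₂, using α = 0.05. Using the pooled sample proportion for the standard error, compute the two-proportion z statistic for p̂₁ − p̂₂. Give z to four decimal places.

z = -2.4797

p̂₁ = 159/259 ≈ 0.613900, p̂₂ = 414/591 ≈ 0.700508.
Pooled p̂ = (159+414)/(259+591) = 573/850 = 0.674118.
SE = √(0.219683 × 0.00555305) = 0.034927.
z = (0.613900 − 0.700508)/0.034927 = -0.086608/0.034927 = -2.4797.
p-value = P(Z < -2.480) ≈ 0.0066; since p < α = 0.05, reject H₀.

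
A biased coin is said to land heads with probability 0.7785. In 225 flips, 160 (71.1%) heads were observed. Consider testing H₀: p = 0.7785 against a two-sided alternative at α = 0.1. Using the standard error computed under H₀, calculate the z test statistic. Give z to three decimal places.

z = -2.434

p̂ = 160/225 = 0.711111.
SE = √(p₀(1−p₀)/n) = √(0.17244/225) = 0.027684.
z = (0.711111 − 0.7785)/0.027684 = -0.067389/0.027684 = -2.434.
p-value = 2·P(Z > 2.434) ≈ 0.0149; since p < α = 0.1, reject H₀.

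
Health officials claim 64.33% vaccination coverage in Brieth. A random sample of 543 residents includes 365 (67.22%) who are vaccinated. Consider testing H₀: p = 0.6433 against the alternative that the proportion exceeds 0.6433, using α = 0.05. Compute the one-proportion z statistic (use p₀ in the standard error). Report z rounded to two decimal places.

p̂ = 365/543 ≈ 0.67219.
Standard error under H₀: √(0.6433×0.3567/543) = 0.02056.
z = (0.67219 − 0.6433)/0.02056 = 0.02889/0.02056 = 1.41.
p-value = P(Z > 1.405) ≈ 0.0799; since p > α = 0.05, fail to reject H₀.

z = 1.41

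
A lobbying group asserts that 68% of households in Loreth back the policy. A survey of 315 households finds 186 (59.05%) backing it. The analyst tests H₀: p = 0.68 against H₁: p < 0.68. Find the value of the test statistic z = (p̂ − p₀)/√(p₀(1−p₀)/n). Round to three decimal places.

p̂ = 186/315 ≈ 0.59048.
SE = √(p₀(1−p₀)/n) = √(0.2176/315) = 0.02628.
z = (0.59048 − 0.68)/0.02628 = -0.08952/0.02628 = -3.406.

z = -3.406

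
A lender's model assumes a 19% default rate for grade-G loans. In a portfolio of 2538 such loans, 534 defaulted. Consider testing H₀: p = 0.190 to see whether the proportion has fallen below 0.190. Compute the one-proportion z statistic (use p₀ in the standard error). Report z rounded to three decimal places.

p̂ = 534/2538 ≈ 0.210402.
Under H₀, SE = √(0.19·0.81/2538) = √(6.06383e-05) = 0.007787.
z = (0.210402 − 0.19)/0.007787 = 0.020402/0.007787 = 2.620.

z = 2.620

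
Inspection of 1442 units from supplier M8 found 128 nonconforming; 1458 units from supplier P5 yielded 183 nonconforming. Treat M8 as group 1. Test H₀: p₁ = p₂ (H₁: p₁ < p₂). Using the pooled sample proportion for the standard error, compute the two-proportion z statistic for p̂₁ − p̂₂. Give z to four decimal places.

p̂₁ = 128/1442 = 0.08876560, p̂₂ = 183/1458 = 0.12551440.
Pooled p̂ = (128+183)/(1442+1458) = 311/2900 = 0.10724138.
SE = √(p̂(1−p̂)(1/n₁+1/n₂)) = √(0.10724138·0.89275862·0.00137935) = √(0.00013206) = 0.01149174.
z = (0.08876560 − 0.12551440)/0.01149174 = -0.03674880/0.01149174 = -3.1978.
p-value = P(Z < -3.198) ≈ 0.0007.

z = -3.1978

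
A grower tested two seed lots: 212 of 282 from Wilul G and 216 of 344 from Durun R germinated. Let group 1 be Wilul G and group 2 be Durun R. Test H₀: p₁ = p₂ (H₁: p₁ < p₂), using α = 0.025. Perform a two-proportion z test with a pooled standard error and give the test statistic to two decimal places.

p̂₁ = 212/282 ≈ 0.75177, p̂₂ = 216/344 ≈ 0.62791.
Pooled p̂ = (212+216)/(282+344) = 428/626 = 0.68371.
SE = √(p̂(1−p̂)(1/n₁+1/n₂)) = √(0.68371·0.31629·0.00645308) = √(0.00139549) = 0.03736.
z = (0.75177 − 0.62791)/0.03736 = 0.12386/0.03736 = 3.32.
p-value = P(Z < 3.316) ≈ 0.9995. With α = 0.025, fail to reject H₀.

z = 3.32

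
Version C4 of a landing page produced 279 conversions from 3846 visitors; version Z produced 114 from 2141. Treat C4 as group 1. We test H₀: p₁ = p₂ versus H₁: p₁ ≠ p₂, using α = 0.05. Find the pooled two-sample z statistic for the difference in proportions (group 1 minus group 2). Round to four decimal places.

p̂₁ = 279/3846 = 0.072543, p̂₂ = 114/2141 = 0.053246.
Pooled p̂ = (279+114)/(3846+2141) = 393/5987 = 0.065642.
SE = √(p̂(1−p̂)(1/n₁+1/n₂)) = √(0.065642·0.934358·0.000727082) = √(4.45943e-05) = 0.006678.
z = (0.072543 − 0.053246)/0.006678 = 0.019297/0.006678 = 2.8896.
p-value = 2·P(Z > 2.890) ≈ 0.0039; since p < α = 0.05, reject H₀.

z = 2.8896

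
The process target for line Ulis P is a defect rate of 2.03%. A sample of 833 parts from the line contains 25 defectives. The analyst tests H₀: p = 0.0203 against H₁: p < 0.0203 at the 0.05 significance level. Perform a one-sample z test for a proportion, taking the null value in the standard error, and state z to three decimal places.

z = 1.988

p̂ = 25/833 = 0.030012.
SE = √(p₀(1−p₀)/n) = √(0.019888/833) = 0.004886.
z = (0.030012 − 0.0203)/0.004886 = 0.009712/0.004886 = 1.988.
p-value = P(Z < 1.988) ≈ 0.9766. With α = 0.05, fail to reject H₀.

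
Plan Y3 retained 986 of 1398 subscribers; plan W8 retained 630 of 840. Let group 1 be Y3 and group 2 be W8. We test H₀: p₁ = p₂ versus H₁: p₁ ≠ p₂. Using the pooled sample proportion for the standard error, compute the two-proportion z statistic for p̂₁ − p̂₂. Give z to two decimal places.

z = -2.29

p̂₁ = 986/1398 ≈ 0.70529, p̂₂ = 630/840 ≈ 0.75000.
Pooled p̂ = (986+630)/(1398+840) = 1616/2238 = 0.72207.
SE = √(0.200683 × 0.00190578) = 0.01956.
z = (0.70529 − 0.75000)/0.01956 = -0.04471/0.01956 = -2.29.
p-value = 2·P(Z > 2.286) ≈ 0.0223.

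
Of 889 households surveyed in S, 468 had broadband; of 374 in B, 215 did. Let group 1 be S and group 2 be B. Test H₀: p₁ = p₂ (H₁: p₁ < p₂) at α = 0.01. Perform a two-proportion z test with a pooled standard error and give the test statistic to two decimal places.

p̂₁ = 468/889 = 0.5264, p̂₂ = 215/374 = 0.5749.
Pooled p̂ = (468+215)/(889+374) = 683/1263 = 0.5408.
SE = √(p̂(1−p̂)(1/n₁+1/n₂)) = √(0.5408·0.4592·0.00379866) = √(0.000943348) = 0.0307.
z = (0.5264 − 0.5749)/0.0307 = -0.0485/0.0307 = -1.58.
p-value = P(Z < -1.577) ≈ 0.0574; since p > α = 0.01, fail to reject H₀.

z = -1.58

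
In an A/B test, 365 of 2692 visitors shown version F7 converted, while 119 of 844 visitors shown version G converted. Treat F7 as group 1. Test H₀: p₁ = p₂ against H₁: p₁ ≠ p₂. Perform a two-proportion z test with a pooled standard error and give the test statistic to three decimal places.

z = -0.399

p̂₁ = 365/2692 ≈ 0.13559, p̂₂ = 119/844 ≈ 0.14100.
Pooled p̂ = (365+119)/(2692+844) = 484/3536 = 0.13688.
SE = √(0.118142 × 0.00155631) = 0.01356.
z = (0.13559 − 0.14100)/0.01356 = -0.00541/0.01356 = -0.399.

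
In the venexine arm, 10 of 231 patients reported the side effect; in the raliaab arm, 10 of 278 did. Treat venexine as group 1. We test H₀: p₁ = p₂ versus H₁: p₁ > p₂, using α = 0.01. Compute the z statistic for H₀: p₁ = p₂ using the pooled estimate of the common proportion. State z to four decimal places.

z = 0.4231

p̂₁ = 10/231 ≈ 0.043290, p̂₂ = 10/278 ≈ 0.035971.
Pooled p̂ = (10+10)/(231+278) = 20/509 = 0.039293.
SE = √(0.0377488 × 0.00792613) = 0.017297.
z = (0.043290 − 0.035971)/0.017297 = 0.007319/0.017297 = 0.4231.
p-value = P(Z > 0.423) ≈ 0.3361. With α = 0.01, fail to reject H₀.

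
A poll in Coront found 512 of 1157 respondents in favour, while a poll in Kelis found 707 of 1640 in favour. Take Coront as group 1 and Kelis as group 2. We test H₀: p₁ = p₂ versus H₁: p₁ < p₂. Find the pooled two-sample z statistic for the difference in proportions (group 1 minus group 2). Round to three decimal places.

z = 0.600

p̂₁ = 512/1157 ≈ 0.44252, p̂₂ = 707/1640 ≈ 0.43110.
Pooled p̂ = (512+707)/(1157+1640) = 1219/2797 = 0.43582.
SE = √(p̂(1−p̂)(1/n₁+1/n₂)) = √(0.43582·0.56418·0.00147406) = √(0.000362444) = 0.01904.
z = (0.44252 − 0.43110)/0.01904 = 0.01142/0.01904 = 0.600.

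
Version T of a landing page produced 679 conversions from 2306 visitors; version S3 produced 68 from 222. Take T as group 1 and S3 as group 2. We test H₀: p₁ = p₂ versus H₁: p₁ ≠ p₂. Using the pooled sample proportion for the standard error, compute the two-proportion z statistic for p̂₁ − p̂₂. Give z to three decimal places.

z = -0.370

p̂₁ = 679/2306 = 0.29445, p̂₂ = 68/222 = 0.30631.
Pooled p̂ = (679+68)/(2306+222) = 747/2528 = 0.29549.
SE = √(0.208176 × 0.00493816) = 0.03206.
z = (0.29445 − 0.30631)/0.03206 = -0.01186/0.03206 = -0.370.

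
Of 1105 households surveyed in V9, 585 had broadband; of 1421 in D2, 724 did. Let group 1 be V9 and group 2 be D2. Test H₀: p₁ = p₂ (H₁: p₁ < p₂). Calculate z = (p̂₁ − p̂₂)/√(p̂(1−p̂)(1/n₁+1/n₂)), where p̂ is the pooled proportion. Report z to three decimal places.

z = 0.994

p̂₁ = 585/1105 = 0.52941, p̂₂ = 724/1421 = 0.50950.
Pooled p̂ = (585+724)/(1105+1421) = 1309/2526 = 0.51821.
SE = √(0.249668 × 0.00160871) = 0.02004.
z = (0.52941 − 0.50950)/0.02004 = 0.01991/0.02004 = 0.994.
p-value = P(Z < 0.994) ≈ 0.8398.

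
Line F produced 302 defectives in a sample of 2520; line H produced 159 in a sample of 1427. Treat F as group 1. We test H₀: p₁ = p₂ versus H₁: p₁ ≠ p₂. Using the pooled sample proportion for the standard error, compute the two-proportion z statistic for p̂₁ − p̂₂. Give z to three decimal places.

p̂₁ = 302/2520 = 0.11984, p̂₂ = 159/1427 = 0.11142.
Pooled p̂ = (302+159)/(2520+1427) = 461/3947 = 0.11680.
SE = √(0.103156 × 0.0010976) = 0.01064.
z = (0.11984 − 0.11142)/0.01064 = 0.00842/0.01064 = 0.791.
p-value = 2·P(Z > 0.791) ≈ 0.4288.

z = 0.791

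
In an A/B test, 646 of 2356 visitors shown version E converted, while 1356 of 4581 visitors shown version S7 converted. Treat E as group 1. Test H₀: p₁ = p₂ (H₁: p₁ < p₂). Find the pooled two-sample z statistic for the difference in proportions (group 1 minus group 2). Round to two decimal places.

z = -1.90

p̂₁ = 646/2356 = 0.2742, p̂₂ = 1356/4581 = 0.2960.
Pooled p̂ = (646+1356)/(2356+4581) = 2002/6937 = 0.2886.
SE = √(0.205309 × 0.000642741) = 0.0115.
z = (0.2742 − 0.2960)/0.0115 = -0.0218/0.0115 = -1.90.
p-value = P(Z < -1.899) ≈ 0.0288.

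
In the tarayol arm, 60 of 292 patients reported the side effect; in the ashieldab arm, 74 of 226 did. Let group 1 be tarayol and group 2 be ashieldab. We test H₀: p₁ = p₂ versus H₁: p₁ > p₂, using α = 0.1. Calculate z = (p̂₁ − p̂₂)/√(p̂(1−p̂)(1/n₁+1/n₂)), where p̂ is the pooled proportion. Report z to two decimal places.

z = -3.14

p̂₁ = 60/292 ≈ 0.2055, p̂₂ = 74/226 ≈ 0.3274.
Pooled p̂ = (60+74)/(292+226) = 134/518 = 0.2587.
SE = √(0.191768 × 0.00784944) = 0.0388.
z = (0.2055 − 0.3274)/0.0388 = -0.1219/0.0388 = -3.14.
p-value = P(Z > -3.143) ≈ 0.9992, so at α = 0.1 we fail to reject H₀.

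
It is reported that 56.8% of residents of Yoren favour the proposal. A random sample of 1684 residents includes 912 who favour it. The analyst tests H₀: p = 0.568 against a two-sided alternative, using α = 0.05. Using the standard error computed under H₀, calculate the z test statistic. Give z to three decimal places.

p̂ = 912/1684 = 0.54157.
SE = √(p₀(1−p₀)/n) = √(0.24538/1684) = 0.01207.
z = (0.54157 − 0.568)/0.01207 = -0.02643/0.01207 = -2.190.
Two-sided p-value ≈ 2·Φ(−2.190) = 0.0285. With α = 0.05, reject H₀.

z = -2.190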